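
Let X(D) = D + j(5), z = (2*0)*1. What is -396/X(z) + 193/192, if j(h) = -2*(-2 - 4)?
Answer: -6143/192 ≈ -31.995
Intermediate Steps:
z = 0 (z = 0*1 = 0)
j(h) = 12 (j(h) = -2*(-6) = 12)
X(D) = 12 + D (X(D) = D + 12 = 12 + D)
-396/X(z) + 193/192 = -396/(12 + 0) + 193/192 = -396/12 + 193*(1/192) = -396*1/12 + 193/192 = -33 + 193/192 = -6143/192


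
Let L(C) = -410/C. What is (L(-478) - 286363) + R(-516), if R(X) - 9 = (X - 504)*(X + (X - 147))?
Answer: 218978219/239 ≈ 9.1623e+5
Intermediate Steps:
R(X) = 9 + (-504 + X)*(-147 + 2*X) (R(X) = 9 + (X - 504)*(X + (X - 147)) = 9 + (-504 + X)*(X + (-147 + X)) = 9 + (-504 + X)*(-147 + 2*X))
(L(-478) - 286363) + R(-516) = (-410/(-478) - 286363) + (74097 - 1155*(-516) + 2*(-516)**2) = (-410*(-1/478) - 286363) + (74097 + 595980 + 2*266256) = (205/239 - 286363) + (74097 + 595980 + 532512) = -68440552/239 + 1202589 = 218978219/239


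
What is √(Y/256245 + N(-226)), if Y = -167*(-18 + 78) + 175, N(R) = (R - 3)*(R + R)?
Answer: √2246772899787/4659 ≈ 321.73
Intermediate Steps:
N(R) = 2*R*(-3 + R) (N(R) = (-3 + R)*(2*R) = 2*R*(-3 + R))
Y = -9845 (Y = -167*60 + 175 = -10020 + 175 = -9845)
√(Y/256245 + N(-226)) = √(-9845/256245 + 2*(-226)*(-3 - 226)) = √(-9845*1/256245 + 2*(-226)*(-229)) = √(-179/4659 + 103508) = √(482243593/4659) = √2246772899787/4659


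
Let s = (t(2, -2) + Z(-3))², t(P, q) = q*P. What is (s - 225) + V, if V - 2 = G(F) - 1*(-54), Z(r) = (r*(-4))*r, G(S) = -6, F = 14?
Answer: 1425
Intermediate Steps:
t(P, q) = P*q
Z(r) = -4*r² (Z(r) = (-4*r)*r = -4*r²)
V = 50 (V = 2 + (-6 - 1*(-54)) = 2 + (-6 + 54) = 2 + 48 = 50)
s = 1600 (s = (2*(-2) - 4*(-3)²)² = (-4 - 4*9)² = (-4 - 36)² = (-40)² = 1600)
(s - 225) + V = (1600 - 225) + 50 = 1375 + 50 = 1425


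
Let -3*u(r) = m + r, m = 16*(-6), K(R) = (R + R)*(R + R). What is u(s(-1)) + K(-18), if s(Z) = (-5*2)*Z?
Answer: 3974/3 ≈ 1324.7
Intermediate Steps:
K(R) = 4*R**2 (K(R) = (2*R)*(2*R) = 4*R**2)
s(Z) = -10*Z
m = -96
u(r) = 32 - r/3 (u(r) = -(-96 + r)/3 = 32 - r/3)
u(s(-1)) + K(-18) = (32 - (-10)*(-1)/3) + 4*(-18)**2 = (32 - 1/3*10) + 4*324 = (32 - 10/3) + 1296 = 86/3 + 1296 = 3974/3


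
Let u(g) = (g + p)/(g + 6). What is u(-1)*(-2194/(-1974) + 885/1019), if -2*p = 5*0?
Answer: -1991338/5028765 ≈ -0.39599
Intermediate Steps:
p = 0 (p = -5*0/2 = -1/2*0 = 0)
u(g) = g/(6 + g) (u(g) = (g + 0)/(g + 6) = g/(6 + g))
u(-1)*(-2194/(-1974) + 885/1019) = (-1/(6 - 1))*(-2194/(-1974) + 885/1019) = (-1/5)*(-2194*(-1/1974) + 885*(1/1019)) = (-1*1/5)*(1097/987 + 885/1019) = -1/5*1991338/1005753 = -1991338/5028765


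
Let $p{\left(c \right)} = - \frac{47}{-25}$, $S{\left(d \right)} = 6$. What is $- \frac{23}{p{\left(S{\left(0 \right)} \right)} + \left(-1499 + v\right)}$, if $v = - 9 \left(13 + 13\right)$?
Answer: $\frac{575}{43278} \approx 0.013286$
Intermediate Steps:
$v = -234$ ($v = \left(-9\right) 26 = -234$)
$p{\left(c \right)} = \frac{47}{25}$ ($p{\left(c \right)} = \left(-47\right) \left(- \frac{1}{25}\right) = \frac{47}{25}$)
$- \frac{23}{p{\left(S{\left(0 \right)} \right)} + \left(-1499 + v\right)} = - \frac{23}{\frac{47}{25} - 1733} = - \frac{23}{- \frac{43278}{25}} = \left(-23\right) \left(- \frac{25}{43278}\right) = \frac{575}{43278}$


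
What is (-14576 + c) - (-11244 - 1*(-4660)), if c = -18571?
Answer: -26563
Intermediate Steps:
(-14576 + c) - (-11244 - 1*(-4660)) = (-14576 - 18571) - (-11244 - 1*(-4660)) = -33147 - (-11244 + 4660) = -33147 - 1*(-6584) = -33147 + 6584 = -26563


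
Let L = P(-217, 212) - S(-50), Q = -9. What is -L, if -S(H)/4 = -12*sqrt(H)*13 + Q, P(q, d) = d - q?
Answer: -393 + 3120*I*sqrt(2) ≈ -393.0 + 4412.3*I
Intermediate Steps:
S(H) = 36 + 624*sqrt(H) (S(H) = -4*(-12*sqrt(H)*13 - 9) = -4*(-156*sqrt(H) - 9) = -4*(-9 - 156*sqrt(H)) = 36 + 624*sqrt(H))
L = 393 - 3120*I*sqrt(2) (L = (212 - 1*(-217)) - (36 + 624*sqrt(-50)) = (212 + 217) - (36 + 624*(5*I*sqrt(2))) = 429 - (36 + 3120*I*sqrt(2)) = 429 + (-36 - 3120*I*sqrt(2)) = 393 - 3120*I*sqrt(2) ≈ 393.0 - 4412.3*I)
-L = -(393 - 3120*I*sqrt(2)) = -393 + 3120*I*sqrt(2)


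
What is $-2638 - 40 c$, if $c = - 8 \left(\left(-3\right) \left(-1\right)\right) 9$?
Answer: $6002$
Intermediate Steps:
$c = -216$ ($c = \left(-8\right) 3 \cdot 9 = \left(-24\right) 9 = -216$)
$-2638 - 40 c = -2638 - 40 \left(-216\right) = -2638 - -8640 = -2638 + 8640 = 6002$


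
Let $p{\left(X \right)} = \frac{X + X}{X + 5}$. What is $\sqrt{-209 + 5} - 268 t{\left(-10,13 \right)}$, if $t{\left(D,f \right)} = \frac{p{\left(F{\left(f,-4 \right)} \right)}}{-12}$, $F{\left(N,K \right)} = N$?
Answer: $\frac{871}{27} + 2 i \sqrt{51} \approx 32.259 + 14.283 i$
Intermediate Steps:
$p{\left(X \right)} = \frac{2 X}{5 + X}$
$t{\left(D,f \right)} = - \frac{f}{6 \left(5 + f\right)}$ ($t{\left(D,f \right)} = \frac{2 f \frac{1}{5 + f}}{-12} = \frac{2 f}{5 + f} \left(- \frac{1}{12}\right) = - \frac{f}{6 \left(5 + f\right)}$)
$\sqrt{-209 + 5} - 268 t{\left(-10,13 \right)} = \sqrt{-209 + 5} - 268 \left(\left(-1\right) 13 \frac{1}{30 + 6 \cdot 13}\right) = \sqrt{-204} - 268 \left(\left(-1\right) 13 \frac{1}{30 + 78}\right) = 2 i \sqrt{51} - 268 \left(\left(-1\right) 13 \cdot \frac{1}{108}\right) = 2 i \sqrt{51} - - \frac{871}{27} = 2 i \sqrt{51} + \frac{871}{27} = \frac{871}{27} + 2 i \sqrt{51}$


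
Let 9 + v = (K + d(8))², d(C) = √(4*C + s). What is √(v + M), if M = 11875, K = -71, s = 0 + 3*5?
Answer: √(16954 - 142*√47) ≈ 126.41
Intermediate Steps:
s = 15 (s = 0 + 15 = 15)
d(C) = √(15 + 4*C) (d(C) = √(4*C + 15) = √(15 + 4*C))
v = -9 + (-71 + √47)² (v = -9 + (-71 + √(15 + 4*8))² = -9 + (-71 + √(15 + 32))² = -9 + (-71 + √47)² ≈ 4105.5)
√(v + M) = √((5079 - 142*√47) + 11875) = √(16954 - 142*√47)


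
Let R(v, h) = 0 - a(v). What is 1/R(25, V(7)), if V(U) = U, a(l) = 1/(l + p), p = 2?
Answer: -27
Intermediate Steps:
a(l) = 1/(2 + l) (a(l) = 1/(l + 2) = 1/(2 + l))
R(v, h) = -1/(2 + v) (R(v, h) = 0 - 1/(2 + v) = -1/(2 + v))
1/R(25, V(7)) = 1/(-1/(2 + 25)) = 1/(-1/27) = -27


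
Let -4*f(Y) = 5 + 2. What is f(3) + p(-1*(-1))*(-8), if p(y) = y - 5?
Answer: 121/4 ≈ 30.250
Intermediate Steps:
p(y) = -5 + y
f(Y) = -7/4 (f(Y) = -(5 + 2)/4 = -¼*7 = -7/4)
f(3) + p(-1*(-1))*(-8) = -7/4 + (-5 - 1*(-1))*(-8) = -7/4 + (-5 + 1)*(-8) = -7/4 - 4*(-8) = -7/4 + 32 = 121/4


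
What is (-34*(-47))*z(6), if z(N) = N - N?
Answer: 0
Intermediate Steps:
z(N) = 0
(-34*(-47))*z(6) = -34*(-47)*0 = 1598*0 = 0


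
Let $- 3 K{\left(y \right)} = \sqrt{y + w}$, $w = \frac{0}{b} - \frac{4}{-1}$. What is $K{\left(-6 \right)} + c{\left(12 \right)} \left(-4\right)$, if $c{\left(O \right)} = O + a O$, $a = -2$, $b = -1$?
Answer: $48 - \frac{i \sqrt{2}}{3} \approx 48.0 - 0.4714 i$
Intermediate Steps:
$w = 4$ ($w = \frac{0}{-1} - \frac{4}{-1} = 0 \left(-1\right) - -4 = 0 + 4 = 4$)
$K{\left(y \right)} = - \frac{\sqrt{4 + y}}{3}$ ($K{\left(y \right)} = - \frac{\sqrt{y + 4}}{3} = - \frac{\sqrt{4 + y}}{3}$)
$c{\left(O \right)} = - O$ ($c{\left(O \right)} = O - 2 O = - O$)
$K{\left(-6 \right)} + c{\left(12 \right)} \left(-4\right) = - \frac{\sqrt{4 - 6}}{3} + \left(-1\right) 12 \left(-4\right) = - \frac{\sqrt{-2}}{3} - -48 = - \frac{i \sqrt{2}}{3} + 48 = 48 - \frac{i \sqrt{2}}{3}$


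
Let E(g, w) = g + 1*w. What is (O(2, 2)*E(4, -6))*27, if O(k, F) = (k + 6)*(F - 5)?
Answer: 1296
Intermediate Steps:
O(k, F) = (-5 + F)*(6 + k) (O(k, F) = (6 + k)*(-5 + F) = (-5 + F)*(6 + k))
E(g, w) = g + w
(O(2, 2)*E(4, -6))*27 = ((-30 - 5*2 + 6*2 + 2*2)*(4 - 6))*27 = ((-30 - 10 + 12 + 4)*(-2))*27 = -24*(-2)*27 = 48*27 = 1296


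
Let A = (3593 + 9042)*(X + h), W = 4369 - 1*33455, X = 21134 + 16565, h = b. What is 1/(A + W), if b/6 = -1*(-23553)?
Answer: 1/2261850709 ≈ 4.4212e-10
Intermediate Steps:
b = 141318 (b = 6*(-1*(-23553)) = 6*23553 = 141318)
h = 141318
X = 37699
W = -29086 (W = 4369 - 33455 = -29086)
A = 2261879795 (A = (3593 + 9042)*(37699 + 141318) = 12635*179017 = 2261879795)
1/(A + W) = 1/(2261879795 - 29086) = 1/2261850709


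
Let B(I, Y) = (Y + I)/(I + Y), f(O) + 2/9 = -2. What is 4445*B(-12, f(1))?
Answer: 4445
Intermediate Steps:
f(O) = -20/9 (f(O) = -2/9 - 2 = -20/9)
B(I, Y) = 1 (B(I, Y) = (I + Y)/(I + Y) = 1)
4445*B(-12, f(1)) = 4445*1 = 4445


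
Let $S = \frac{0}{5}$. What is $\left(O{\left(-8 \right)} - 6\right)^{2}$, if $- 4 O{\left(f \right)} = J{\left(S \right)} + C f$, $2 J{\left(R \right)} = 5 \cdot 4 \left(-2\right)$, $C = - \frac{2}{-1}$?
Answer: $9$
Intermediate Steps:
$S = 0$ ($S = 0 \cdot \frac{1}{5} = 0$)
$C = 2$ ($C = \left(-2\right) \left(-1\right) = 2$)
$J{\left(R \right)} = -20$ ($J{\left(R \right)} = \frac{5 \cdot 4 \left(-2\right)}{2} = \frac{20 \left(-2\right)}{2} = \frac{1}{2} \left(-40\right) = -20$)
$O{\left(f \right)} = 5 - \frac{f}{2}$ ($O{\left(f \right)} = - \frac{-20 + 2 f}{4} = 5 - \frac{f}{2}$)
$\left(O{\left(-8 \right)} - 6\right)^{2} = \left(\left(5 - -4\right) - 6\right)^{2} = \left(\left(5 + 4\right) - 6\right)^{2} = \left(9 - 6\right)^{2} = 3^{2} = 9$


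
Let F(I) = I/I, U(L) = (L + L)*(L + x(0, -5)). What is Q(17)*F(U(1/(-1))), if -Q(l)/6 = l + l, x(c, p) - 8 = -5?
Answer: -204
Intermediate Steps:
x(c, p) = 3 (x(c, p) = 8 - 5 = 3)
Q(l) = -12*l (Q(l) = -6*(l + l) = -12*l)
U(L) = 2*L*(3 + L) (U(L) = (L + L)*(L + 3) = (2*L)*(3 + L) = 2*L*(3 + L))
F(I) = 1
Q(17)*F(U(1/(-1))) = -12*17*1 = -204*1 = -204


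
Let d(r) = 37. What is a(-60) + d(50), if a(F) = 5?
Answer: 42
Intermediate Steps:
a(-60) + d(50) = 5 + 37 = 42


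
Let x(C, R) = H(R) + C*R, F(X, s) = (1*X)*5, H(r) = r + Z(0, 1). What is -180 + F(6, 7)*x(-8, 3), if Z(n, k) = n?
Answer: -810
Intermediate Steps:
H(r) = r (H(r) = r + 0 = r)
F(X, s) = 5*X (F(X, s) = X*5 = 5*X)
x(C, R) = R + C*R
-180 + F(6, 7)*x(-8, 3) = -180 + (5*6)*(3*(1 - 8)) = -180 + 30*(3*(-7)) = -180 + 30*(-21) = -180 - 630 = -810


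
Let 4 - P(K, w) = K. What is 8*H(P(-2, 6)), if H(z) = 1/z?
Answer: 4/3 ≈ 1.3333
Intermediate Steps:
P(K, w) = 4 - K
H(z) = 1/z
8*H(P(-2, 6)) = 8/(4 - 1*(-2)) = 8/(4 + 2) = 8/6 = 8*(⅙) = 4/3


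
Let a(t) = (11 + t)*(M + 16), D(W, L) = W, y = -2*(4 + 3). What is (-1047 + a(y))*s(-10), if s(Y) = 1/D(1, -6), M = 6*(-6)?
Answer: -987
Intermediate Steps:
M = -36
y = -14 (y = -2*7 = -14)
a(t) = -220 - 20*t (a(t) = (11 + t)*(-36 + 16) = (11 + t)*(-20) = -220 - 20*t)
s(Y) = 1 (s(Y) = 1/1 = 1)
(-1047 + a(y))*s(-10) = (-1047 + (-220 - 20*(-14)))*1 = (-1047 + (-220 + 280))*1 = (-1047 + 60)*1 = -987*1 = -987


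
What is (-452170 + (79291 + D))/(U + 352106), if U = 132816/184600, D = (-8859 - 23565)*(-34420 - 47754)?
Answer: 61472651398275/8124862552 ≈ 7566.0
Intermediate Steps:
D = 2664409776 (D = -32424*(-82174) = 2664409776)
U = 16602/23075 (U = 132816*(1/184600) = 16602/23075 ≈ 0.71948)
(-452170 + (79291 + D))/(U + 352106) = (-452170 + (79291 + 2664409776))/(16602/23075 + 352106) = (-452170 + 2664489067)/(8124862552/23075) = 2664036897*(23075/8124862552) = 61472651398275/8124862552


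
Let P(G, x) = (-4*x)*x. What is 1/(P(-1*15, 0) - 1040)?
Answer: -1/1040 ≈ -0.00096154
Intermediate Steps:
P(G, x) = -4*x²
1/(P(-1*15, 0) - 1040) = 1/(-4*0² - 1040) = 1/(-4*0 - 1040) = 1/(0 - 1040) = 1/(-1040) = -1/1040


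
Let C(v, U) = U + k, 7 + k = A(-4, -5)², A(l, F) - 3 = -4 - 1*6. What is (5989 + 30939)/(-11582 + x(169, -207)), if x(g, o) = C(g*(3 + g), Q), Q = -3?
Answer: -36928/11543 ≈ -3.1992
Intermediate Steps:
A(l, F) = -7 (A(l, F) = 3 + (-4 - 1*6) = 3 + (-4 - 6) = 3 - 10 = -7)
k = 42 (k = -7 + (-7)² = -7 + 49 = 42)
C(v, U) = 42 + U (C(v, U) = U + 42 = 42 + U)
x(g, o) = 39 (x(g, o) = 42 - 3 = 39)
(5989 + 30939)/(-11582 + x(169, -207)) = (5989 + 30939)/(-11582 + 39) = 36928/(-11543) = 36928*(-1/11543) = -36928/11543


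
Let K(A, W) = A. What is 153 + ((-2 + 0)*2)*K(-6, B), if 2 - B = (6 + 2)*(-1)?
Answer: 177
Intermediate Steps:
B = 10 (B = 2 - (6 + 2)*(-1) = 2 - 8*(-1) = 2 - 1*(-8) = 2 + 8 = 10)
153 + ((-2 + 0)*2)*K(-6, B) = 153 + ((-2 + 0)*2)*(-6) = 153 - 2*2*(-6) = 153 - 4*(-6) = 153 + 24 = 177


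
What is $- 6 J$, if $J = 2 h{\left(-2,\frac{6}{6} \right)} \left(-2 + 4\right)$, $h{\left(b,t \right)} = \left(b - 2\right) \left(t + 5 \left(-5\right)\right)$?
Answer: $-2304$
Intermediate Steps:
$h{\left(b,t \right)} = \left(-25 + t\right) \left(-2 + b\right)$ ($h{\left(b,t \right)} = \left(-2 + b\right) \left(t - 25\right) = \left(-2 + b\right) \left(-25 + t\right) = \left(-25 + t\right) \left(-2 + b\right)$)
$J = 384$ ($J = 2 \left(50 - -50 - 2 \cdot \frac{6}{6} - 2 \cdot \frac{6}{6}\right) \left(-2 + 4\right) = 2 \left(50 + 50 - 2 \cdot 6 \cdot \frac{1}{6} - 2 \cdot 6 \cdot \frac{1}{6}\right) 2 = 2 \left(50 + 50 - 2 - 2\right) 2 = 2 \cdot 96 \cdot 2 = 192 \cdot 2 = 384$)
$- 6 J = \left(-6\right) 384 = -2304$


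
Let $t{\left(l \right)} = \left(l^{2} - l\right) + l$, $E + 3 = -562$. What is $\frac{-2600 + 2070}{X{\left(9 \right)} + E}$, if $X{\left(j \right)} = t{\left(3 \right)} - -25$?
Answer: $\frac{530}{531} \approx 0.99812$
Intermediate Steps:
$E = -565$ ($E = -3 - 562 = -565$)
$t{\left(l \right)} = l^{2}$
$X{\left(j \right)} = 34$ ($X{\left(j \right)} = 3^{2} - -25 = 9 + 25 = 34$)
$\frac{-2600 + 2070}{X{\left(9 \right)} + E} = \frac{-2600 + 2070}{34 - 565} = - \frac{530}{-531} = \left(-530\right) \left(- \frac{1}{531}\right) = \frac{530}{531}$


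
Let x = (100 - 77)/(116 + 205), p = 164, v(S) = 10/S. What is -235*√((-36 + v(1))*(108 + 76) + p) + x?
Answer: 23/321 - 470*I*√1155 ≈ 0.071651 - 15973.0*I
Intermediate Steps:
x = 23/321 ≈ 0.071651
-235*√((-36 + v(1))*(108 + 76) + p) + x = -235*√((-36 + 10/1)*(108 + 76) + 164) + 23/321 = -235*√((-36 + 10*1)*184 + 164) + 23/321 = -235*√((-36 + 10)*184 + 164) + 23/321 = -235*√(-26*184 + 164) + 23/321 = -235*√(-4784 + 164) + 23/321 = -470*I*√1155 + 23/321 = 23/321 - 470*I*√1155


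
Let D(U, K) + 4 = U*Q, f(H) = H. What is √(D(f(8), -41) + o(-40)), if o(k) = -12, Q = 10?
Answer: 8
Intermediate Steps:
D(U, K) = -4 + 10*U (D(U, K) = -4 + U*10 = -4 + 10*U)
√(D(f(8), -41) + o(-40)) = √((-4 + 10*8) - 12) = √((-4 + 80) - 12) = √(76 - 12) = √64 = 8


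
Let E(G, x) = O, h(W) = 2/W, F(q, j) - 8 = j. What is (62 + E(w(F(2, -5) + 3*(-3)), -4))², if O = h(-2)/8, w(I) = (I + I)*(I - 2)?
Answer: 245025/64 ≈ 3828.5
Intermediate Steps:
F(q, j) = 8 + j
w(I) = 2*I*(-2 + I) (w(I) = (2*I)*(-2 + I) = 2*I*(-2 + I))
O = -⅛ (O = (2/(-2))/8 = (2*(-½))*(⅛) = -1*⅛ = -⅛ ≈ -0.12500)
E(G, x) = -⅛
(62 + E(w(F(2, -5) + 3*(-3)), -4))² = (62 - ⅛)² = (495/8)² = 245025/64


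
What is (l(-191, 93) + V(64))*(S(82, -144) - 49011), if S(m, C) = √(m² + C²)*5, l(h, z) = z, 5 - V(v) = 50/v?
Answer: -152473221/32 + 15555*√6865/16 ≈ -4.6842e+6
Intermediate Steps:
V(v) = 5 - 50/v
S(m, C) = 5*√(C² + m²) (S(m, C) = √(C² + m²)*5 = 5*√(C² + m²))
(l(-191, 93) + V(64))*(S(82, -144) - 49011) = (93 + (5 - 50/64))*(5*√((-144)² + 82²) - 49011) = (93 + (5 - 50*1/64))*(5*√(20736 + 6724) - 49011) = (93 + (5 - 25/32))*(5*√27460 - 49011) = (93 + 135/32)*(5*(2*√6865) - 49011) = 3111*(10*√6865 - 49011)/32 = 3111*(-49011 + 10*√6865)/32 = -152473221/32 + 15555*√6865/16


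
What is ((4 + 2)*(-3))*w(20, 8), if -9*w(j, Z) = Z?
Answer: 16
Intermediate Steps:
w(j, Z) = -Z/9
((4 + 2)*(-3))*w(20, 8) = ((4 + 2)*(-3))*(-⅑*8) = (6*(-3))*(-8/9) = -18*(-8/9) = 16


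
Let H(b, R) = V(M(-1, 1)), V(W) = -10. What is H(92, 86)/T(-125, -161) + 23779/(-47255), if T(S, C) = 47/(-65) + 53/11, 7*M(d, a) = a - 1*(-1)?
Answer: -203749081/69181320 ≈ -2.9451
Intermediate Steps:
M(d, a) = ⅐ + a/7 (M(d, a) = (a - 1*(-1))/7 = (a + 1)/7 = (1 + a)/7 = ⅐ + a/7)
T(S, C) = 2928/715 (T(S, C) = 47*(-1/65) + 53*(1/11) = -47/65 + 53/11 = 2928/715)
H(b, R) = -10
H(92, 86)/T(-125, -161) + 23779/(-47255) = -10/2928/715 + 23779/(-47255) = -10*715/2928 + 23779*(-1/47255) = -3575/1464 - 23779/47255 = -203749081/69181320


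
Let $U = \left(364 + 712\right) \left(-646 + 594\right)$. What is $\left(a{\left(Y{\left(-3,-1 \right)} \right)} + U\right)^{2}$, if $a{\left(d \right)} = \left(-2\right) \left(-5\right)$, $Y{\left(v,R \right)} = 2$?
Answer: $3129507364$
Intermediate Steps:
$U = -55952$ ($U = 1076 \left(-52\right) = -55952$)
$a{\left(d \right)} = 10$
$\left(a{\left(Y{\left(-3,-1 \right)} \right)} + U\right)^{2} = \left(10 - 55952\right)^{2} = \left(-55942\right)^{2} = 3129507364$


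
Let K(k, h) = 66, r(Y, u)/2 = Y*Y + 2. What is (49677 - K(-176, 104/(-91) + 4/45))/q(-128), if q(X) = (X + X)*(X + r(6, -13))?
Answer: 49611/13312 ≈ 3.7268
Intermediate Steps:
r(Y, u) = 4 + 2*Y² (r(Y, u) = 2*(Y*Y + 2) = 2*(Y² + 2) = 2*(2 + Y²) = 4 + 2*Y²)
q(X) = 2*X*(76 + X) (q(X) = (X + X)*(X + (4 + 2*6²)) = (2*X)*(X + (4 + 2*36)) = (2*X)*(X + (4 + 72)) = (2*X)*(X + 76) = (2*X)*(76 + X) = 2*X*(76 + X))
(49677 - K(-176, 104/(-91) + 4/45))/q(-128) = (49677 - 1*66)/((2*(-128)*(76 - 128))) = (49677 - 66)/((2*(-128)*(-52))) = 49611/13312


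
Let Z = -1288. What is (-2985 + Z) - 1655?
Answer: -5928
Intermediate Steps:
(-2985 + Z) - 1655 = (-2985 - 1288) - 1655 = -4273 - 1655 = -5928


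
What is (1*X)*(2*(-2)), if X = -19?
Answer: 76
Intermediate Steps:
(1*X)*(2*(-2)) = (1*(-19))*(2*(-2)) = -19*(-4) = 76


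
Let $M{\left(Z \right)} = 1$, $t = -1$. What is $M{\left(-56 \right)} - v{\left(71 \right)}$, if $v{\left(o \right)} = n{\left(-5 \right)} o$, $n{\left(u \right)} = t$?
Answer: $72$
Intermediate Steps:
$n{\left(u \right)} = -1$
$v{\left(o \right)} = - o$
$M{\left(-56 \right)} - v{\left(71 \right)} = 1 - \left(-1\right) 71 = 1 - -71 = 1 + 71 = 72$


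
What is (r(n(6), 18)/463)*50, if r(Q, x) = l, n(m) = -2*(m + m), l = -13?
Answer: -650/463 ≈ -1.4039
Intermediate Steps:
n(m) = -4*m
r(Q, x) = -13
(r(n(6), 18)/463)*50 = -13/463*50 = -650/463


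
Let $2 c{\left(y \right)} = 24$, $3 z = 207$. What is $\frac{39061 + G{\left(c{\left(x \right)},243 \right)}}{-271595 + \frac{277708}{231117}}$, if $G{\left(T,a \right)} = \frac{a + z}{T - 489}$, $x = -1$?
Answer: $- \frac{478458028205}{3326807027071} \approx -0.14382$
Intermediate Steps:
$z = 69$ ($z = \frac{1}{3} \cdot 207 = 69$)
$c{\left(y \right)} = 12$ ($c{\left(y \right)} = \frac{1}{2} \cdot 24 = 12$)
$G{\left(T,a \right)} = \frac{69 + a}{-489 + T}$ ($G{\left(T,a \right)} = \frac{a + 69}{T - 489} = \frac{69 + a}{-489 + T}$)
$\frac{39061 + G{\left(c{\left(x \right)},243 \right)}}{-271595 + \frac{277708}{231117}} = \frac{39061 + \frac{69 + 243}{-489 + 12}}{-271595 + \frac{277708}{231117}} = \frac{39061 + \frac{1}{-477} \cdot 312}{-271595 + 277708 \cdot \frac{1}{231117}} = \frac{39061 - \frac{104}{159}}{-271595 + \frac{277708}{231117}} = \frac{39061 - \frac{104}{159}}{- \frac{62769943907}{231117}} = \frac{6210595}{159} \left(- \frac{231117}{62769943907}\right) = - \frac{478458028205}{3326807027071}$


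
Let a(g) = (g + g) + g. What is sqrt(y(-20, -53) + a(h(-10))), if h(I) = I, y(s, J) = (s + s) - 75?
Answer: I*sqrt(145) ≈ 12.042*I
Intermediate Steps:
y(s, J) = -75 + 2*s (y(s, J) = 2*s - 75 = -75 + 2*s)
a(g) = 3*g (a(g) = 2*g + g = 3*g)
sqrt(y(-20, -53) + a(h(-10))) = sqrt((-75 + 2*(-20)) + 3*(-10)) = sqrt((-75 - 40) - 30) = sqrt(-115 - 30) = sqrt(-145) = I*sqrt(145)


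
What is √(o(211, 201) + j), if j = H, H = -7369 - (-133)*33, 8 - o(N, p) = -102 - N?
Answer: I*√2659 ≈ 51.565*I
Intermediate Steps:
o(N, p) = 110 + N (o(N, p) = 8 - (-102 - N) = 8 + (102 + N) = 110 + N)
H = -2980 (H = -7369 - 1*(-4389) = -7369 + 4389 = -2980)
j = -2980
√(o(211, 201) + j) = √((110 + 211) - 2980) = √(321 - 2980) = √(-2659) = I*√2659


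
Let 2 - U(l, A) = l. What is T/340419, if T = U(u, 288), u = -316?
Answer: 2/2141 ≈ 0.00093414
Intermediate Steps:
U(l, A) = 2 - l
T = 318 (T = 2 - 1*(-316) = 2 + 316 = 318)
T/340419 = 318/340419 = 318*(1/340419) = 2/2141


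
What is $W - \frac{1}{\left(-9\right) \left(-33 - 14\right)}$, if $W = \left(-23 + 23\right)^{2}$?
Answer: $- \frac{1}{423} \approx -0.0023641$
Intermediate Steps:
$W = 0$ ($W = 0^{2} = 0$)
$W - \frac{1}{\left(-9\right) \left(-33 - 14\right)} = 0 - \frac{1}{\left(-9\right) \left(-33 - 14\right)} = 0 - \frac{1}{\left(-9\right) \left(-47\right)} = 0 - \frac{1}{423} = - \frac{1}{423}$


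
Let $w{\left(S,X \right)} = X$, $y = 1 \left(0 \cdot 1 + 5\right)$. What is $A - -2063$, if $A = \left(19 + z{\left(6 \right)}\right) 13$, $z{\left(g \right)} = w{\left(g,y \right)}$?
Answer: $2375$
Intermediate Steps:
$y = 5$ ($y = 1 \left(0 + 5\right) = 1 \cdot 5 = 5$)
$z{\left(g \right)} = 5$
$A = 312$ ($A = \left(19 + 5\right) 13 = 24 \cdot 13 = 312$)
$A - -2063 = 312 - -2063 = 312 + 2063 = 2375$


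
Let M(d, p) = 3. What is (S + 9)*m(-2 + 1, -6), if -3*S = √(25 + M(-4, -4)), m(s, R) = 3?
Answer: 27 - 2*√7 ≈ 21.708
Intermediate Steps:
S = -2*√7/3 (S = -√(25 + 3)/3 = -2*√7/3 ≈ -1.7638)
(S + 9)*m(-2 + 1, -6) = (-2*√7/3 + 9)*3 = (9 - 2*√7/3)*3 = 27 - 2*√7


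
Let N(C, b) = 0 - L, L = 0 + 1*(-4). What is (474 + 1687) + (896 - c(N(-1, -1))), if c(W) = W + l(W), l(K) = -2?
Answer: 3055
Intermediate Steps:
L = -4 (L = 0 - 4 = -4)
N(C, b) = 4 (N(C, b) = 0 - 1*(-4) = 0 + 4 = 4)
c(W) = -2 + W (c(W) = W - 2 = -2 + W)
(474 + 1687) + (896 - c(N(-1, -1))) = (474 + 1687) + (896 - (-2 + 4)) = 2161 + (896 - 1*2) = 2161 + (896 - 2) = 2161 + 894 = 3055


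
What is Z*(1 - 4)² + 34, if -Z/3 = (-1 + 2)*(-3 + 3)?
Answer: 34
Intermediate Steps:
Z = 0 (Z = -3*(-1 + 2)*(-3 + 3) = -3*0 = 0)
Z*(1 - 4)² + 34 = 0*(1 - 4)² + 34 = 0*(-3)² + 34 = 0*9 + 34 = 0 + 34 = 34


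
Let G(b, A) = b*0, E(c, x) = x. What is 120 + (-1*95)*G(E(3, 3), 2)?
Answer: 120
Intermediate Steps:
G(b, A) = 0
120 + (-1*95)*G(E(3, 3), 2) = 120 - 1*95*0 = 120 - 95*0 = 120 + 0 = 120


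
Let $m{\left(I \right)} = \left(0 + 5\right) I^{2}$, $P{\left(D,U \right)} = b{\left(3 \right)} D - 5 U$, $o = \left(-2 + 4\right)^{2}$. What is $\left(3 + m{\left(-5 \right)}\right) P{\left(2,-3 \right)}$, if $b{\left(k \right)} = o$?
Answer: $2944$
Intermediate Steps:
$o = 4$ ($o = 2^{2} = 4$)
$b{\left(k \right)} = 4$
$P{\left(D,U \right)} = - 5 U + 4 D$ ($P{\left(D,U \right)} = 4 D - 5 U = - 5 U + 4 D$)
$m{\left(I \right)} = 5 I^{2}$
$\left(3 + m{\left(-5 \right)}\right) P{\left(2,-3 \right)} = \left(3 + 5 \left(-5\right)^{2}\right) \left(\left(-5\right) \left(-3\right) + 4 \cdot 2\right) = \left(3 + 5 \cdot 25\right) \left(15 + 8\right) = \left(3 + 125\right) 23 = 128 \cdot 23 = 2944$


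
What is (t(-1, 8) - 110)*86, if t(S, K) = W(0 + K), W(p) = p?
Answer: -8772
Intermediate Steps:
t(S, K) = K (t(S, K) = 0 + K = K)
(t(-1, 8) - 110)*86 = (8 - 110)*86 = -102*86 = -8772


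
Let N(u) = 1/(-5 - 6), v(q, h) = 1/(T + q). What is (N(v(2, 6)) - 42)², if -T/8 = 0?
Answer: 214369/121 ≈ 1771.6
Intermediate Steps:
T = 0 (T = -8*0 = 0)
v(q, h) = 1/q (v(q, h) = 1/(0 + q) = 1/q)
N(u) = -1/11 (N(u) = 1/(-11) = -1/11)
(N(v(2, 6)) - 42)² = (-1/11 - 42)² = (-463/11)² = 214369/121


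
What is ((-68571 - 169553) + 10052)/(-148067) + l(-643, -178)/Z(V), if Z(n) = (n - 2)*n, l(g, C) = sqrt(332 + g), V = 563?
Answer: 228072/148067 + I*sqrt(311)/315843 ≈ 1.5403 + 5.5835e-5*I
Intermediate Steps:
Z(n) = n*(-2 + n) (Z(n) = (-2 + n)*n = n*(-2 + n))
((-68571 - 169553) + 10052)/(-148067) + l(-643, -178)/Z(V) = ((-68571 - 169553) + 10052)/(-148067) + sqrt(332 - 643)/((563*(-2 + 563))) = (-238124 + 10052)*(-1/148067) + sqrt(-311)/((563*561)) = -228072*(-1/148067) + (I*sqrt(311))/315843 = 228072/148067 + (I*sqrt(311))*(1/315843) = 228072/148067 + I*sqrt(311)/315843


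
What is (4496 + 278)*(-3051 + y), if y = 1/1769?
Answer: -25766318732/1769 ≈ -1.4565e+7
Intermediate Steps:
y = 1/1769 ≈ 0.00056529
(4496 + 278)*(-3051 + y) = (4496 + 278)*(-3051 + 1/1769) = 4774*(-5397218/1769) = -25766318732/1769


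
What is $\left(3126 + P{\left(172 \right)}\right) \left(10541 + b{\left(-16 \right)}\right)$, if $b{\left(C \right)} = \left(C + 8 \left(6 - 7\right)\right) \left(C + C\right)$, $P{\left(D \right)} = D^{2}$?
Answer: $369917390$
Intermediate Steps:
$b{\left(C \right)} = 2 C \left(-8 + C\right)$ ($b{\left(C \right)} = \left(C + 8 \left(-1\right)\right) 2 C = \left(C - 8\right) 2 C = \left(-8 + C\right) 2 C = 2 C \left(-8 + C\right)$)
$\left(3126 + P{\left(172 \right)}\right) \left(10541 + b{\left(-16 \right)}\right) = \left(3126 + 172^{2}\right) \left(10541 + 2 \left(-16\right) \left(-8 - 16\right)\right) = \left(3126 + 29584\right) \left(10541 + 2 \left(-16\right) \left(-24\right)\right) = 32710 \left(10541 + 768\right) = 32710 \cdot 11309 = 369917390$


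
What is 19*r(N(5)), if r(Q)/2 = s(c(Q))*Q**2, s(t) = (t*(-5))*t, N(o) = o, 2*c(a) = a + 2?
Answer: -116375/2 ≈ -58188.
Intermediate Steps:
c(a) = 1 + a/2 (c(a) = (a + 2)/2 = (2 + a)/2 = 1 + a/2)
s(t) = -5*t**2 (s(t) = (-5*t)*t = -5*t**2)
r(Q) = -10*Q**2*(1 + Q/2)**2 (r(Q) = 2*((-5*(1 + Q/2)**2)*Q**2) = 2*(-5*Q**2*(1 + Q/2)**2) = -10*Q**2*(1 + Q/2)**2)
19*r(N(5)) = 19*(-5/2*5**2*(2 + 5)**2) = 19*(-5/2*25*7**2) = 19*(-5/2*25*49) = 19*(-6125/2) = -116375/2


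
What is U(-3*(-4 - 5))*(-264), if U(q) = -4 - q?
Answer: 8184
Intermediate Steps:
U(-3*(-4 - 5))*(-264) = (-4 - (-3)*(-4 - 5))*(-264) = (-4 - (-3)*(-9))*(-264) = (-4 - 1*27)*(-264) = (-4 - 27)*(-264) = -31*(-264) = 8184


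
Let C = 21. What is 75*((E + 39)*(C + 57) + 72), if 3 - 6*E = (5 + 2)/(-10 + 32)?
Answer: 5195625/22 ≈ 2.3616e+5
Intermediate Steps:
E = 59/132 (E = 1/2 - (5 + 2)/(6*(-10 + 32)) = 1/2 - 7/(6*22) = 1/2 - 1/6*7/22 = 1/2 - 7/132 = 59/132 ≈ 0.44697)
75*((E + 39)*(C + 57) + 72) = 75*((59/132 + 39)*(21 + 57) + 72) = 75*((5207/132)*78 + 72) = 75*(67691/22 + 72) = 75*(69275/22) = 5195625/22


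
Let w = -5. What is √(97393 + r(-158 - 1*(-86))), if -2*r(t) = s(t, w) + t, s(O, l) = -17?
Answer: 5*√15590/2 ≈ 312.15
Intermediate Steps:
r(t) = 17/2 - t/2 (r(t) = -(-17 + t)/2 = 17/2 - t/2)
√(97393 + r(-158 - 1*(-86))) = √(97393 + (17/2 - (-158 - 1*(-86))/2)) = √(97393 + (17/2 - (-158 + 86)/2)) = √(97393 + (17/2 - ½*(-72))) = √(97393 + (17/2 + 36)) = √(97393 + 89/2) = √(194875/2) = 5*√15590/2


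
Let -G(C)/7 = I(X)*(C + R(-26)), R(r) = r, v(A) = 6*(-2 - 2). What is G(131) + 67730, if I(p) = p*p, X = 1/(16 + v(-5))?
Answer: 4333985/64 ≈ 67719.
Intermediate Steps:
v(A) = -24 (v(A) = 6*(-4) = -24)
X = -1/8 (X = 1/(16 - 24) = 1/(-8) = -1/8 ≈ -0.12500)
I(p) = p**2
G(C) = 91/32 - 7*C/64 (G(C) = -7*(-1/8)**2*(C - 26) = -7*(-26 + C)/64 = -7*(-13/32 + C/64) = 91/32 - 7*C/64)
G(131) + 67730 = (91/32 - 7/64*131) + 67730 = (91/32 - 917/64) + 67730 = -735/64 + 67730 = 4333985/64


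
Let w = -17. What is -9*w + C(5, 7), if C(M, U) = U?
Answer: 160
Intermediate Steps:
-9*w + C(5, 7) = -9*(-17) + 7 = 153 + 7 = 160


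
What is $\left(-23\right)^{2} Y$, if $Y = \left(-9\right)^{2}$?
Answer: $42849$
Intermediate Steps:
$Y = 81$
$\left(-23\right)^{2} Y = \left(-23\right)^{2} \cdot 81 = 529 \cdot 81 = 42849$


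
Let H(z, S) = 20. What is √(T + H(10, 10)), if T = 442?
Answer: √462 ≈ 21.494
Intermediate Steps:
√(T + H(10, 10)) = √(442 + 20) = √462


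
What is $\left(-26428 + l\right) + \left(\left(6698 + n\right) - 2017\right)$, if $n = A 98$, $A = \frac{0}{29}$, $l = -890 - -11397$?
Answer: $-11240$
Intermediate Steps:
$l = 10507$ ($l = -890 + 11397 = 10507$)
$A = 0$ ($A = 0 \cdot \frac{1}{29} = 0$)
$n = 0$ ($n = 0 \cdot 98 = 0$)
$\left(-26428 + l\right) + \left(\left(6698 + n\right) - 2017\right) = \left(-26428 + 10507\right) + \left(\left(6698 + 0\right) - 2017\right) = -15921 + \left(6698 - 2017\right) = -15921 + 4681 = -11240$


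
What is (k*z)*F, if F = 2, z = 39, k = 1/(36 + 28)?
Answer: 39/32 ≈ 1.2188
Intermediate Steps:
k = 1/64 ≈ 0.015625
(k*z)*F = ((1/64)*39)*2 = (39/64)*2 = 39/32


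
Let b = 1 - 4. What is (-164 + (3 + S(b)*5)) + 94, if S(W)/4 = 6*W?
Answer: -427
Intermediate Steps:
b = -3
S(W) = 24*W (S(W) = 4*(6*W) = 24*W)
(-164 + (3 + S(b)*5)) + 94 = (-164 + (3 + (24*(-3))*5)) + 94 = (-164 + (3 - 72*5)) + 94 = (-164 + (3 - 360)) + 94 = (-164 - 357) + 94 = -521 + 94 = -427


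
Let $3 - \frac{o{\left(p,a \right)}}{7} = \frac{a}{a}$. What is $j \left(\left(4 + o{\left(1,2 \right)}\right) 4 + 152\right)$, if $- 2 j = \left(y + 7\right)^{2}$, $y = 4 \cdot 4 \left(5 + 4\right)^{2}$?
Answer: $-190154608$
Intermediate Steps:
$o{\left(p,a \right)} = 14$ ($o{\left(p,a \right)} = 21 - 7 \frac{a}{a} = 21 - 7 = 14$)
$y = 1296$ ($y = 16 \cdot 9^{2} = 16 \cdot 81 = 1296$)
$j = - \frac{1697809}{2}$ ($j = - \frac{\left(1296 + 7\right)^{2}}{2} = - \frac{1303^{2}}{2} = \left(- \frac{1}{2}\right) 1697809 = - \frac{1697809}{2} \approx -8.489 \cdot 10^{5}$)
$j \left(\left(4 + o{\left(1,2 \right)}\right) 4 + 152\right) = - \frac{1697809 \left(\left(4 + 14\right) 4 + 152\right)}{2} = - \frac{1697809 \left(18 \cdot 4 + 152\right)}{2} = - \frac{1697809 \left(72 + 152\right)}{2} = \left(- \frac{1697809}{2}\right) 224 = -190154608$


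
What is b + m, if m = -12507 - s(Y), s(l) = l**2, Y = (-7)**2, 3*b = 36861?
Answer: -2621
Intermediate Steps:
b = 12287 (b = (1/3)*36861 = 12287)
Y = 49
m = -14908 (m = -12507 - 1*49**2 = -12507 - 1*2401 = -12507 - 2401 = -14908)
b + m = 12287 - 14908 = -2621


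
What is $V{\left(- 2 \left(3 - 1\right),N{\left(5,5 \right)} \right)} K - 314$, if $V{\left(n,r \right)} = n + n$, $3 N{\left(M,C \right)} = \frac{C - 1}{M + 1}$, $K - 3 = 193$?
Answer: $-1882$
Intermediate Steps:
$K = 196$ ($K = 3 + 193 = 196$)
$N{\left(M,C \right)} = \frac{-1 + C}{3 \left(1 + M\right)}$ ($N{\left(M,C \right)} = \frac{\left(C - 1\right) \frac{1}{M + 1}}{3} = \frac{\left(-1 + C\right) \frac{1}{1 + M}}{3} = \frac{\frac{1}{1 + M} \left(-1 + C\right)}{3} = \frac{-1 + C}{3 \left(1 + M\right)}$)
$V{\left(n,r \right)} = 2 n$
$V{\left(- 2 \left(3 - 1\right),N{\left(5,5 \right)} \right)} K - 314 = 2 \left(- 2 \left(3 - 1\right)\right) 196 - 314 = 2 \left(\left(-2\right) 2\right) 196 - 314 = 2 \left(-4\right) 196 - 314 = \left(-8\right) 196 - 314 = -1568 - 314 = -1882$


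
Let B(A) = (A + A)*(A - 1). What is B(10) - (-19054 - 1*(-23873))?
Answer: -4639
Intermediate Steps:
B(A) = 2*A*(-1 + A) (B(A) = (2*A)*(-1 + A) = 2*A*(-1 + A))
B(10) - (-19054 - 1*(-23873)) = 2*10*(-1 + 10) - (-19054 - 1*(-23873)) = 2*10*9 - (-19054 + 23873) = 180 - 1*4819 = 180 - 4819 = -4639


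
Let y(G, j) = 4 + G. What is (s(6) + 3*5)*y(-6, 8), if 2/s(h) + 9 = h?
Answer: -86/3 ≈ -28.667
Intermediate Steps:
s(h) = 2/(-9 + h)
(s(6) + 3*5)*y(-6, 8) = (2/(-9 + 6) + 3*5)*(4 - 6) = (2/(-3) + 15)*(-2) = (2*(-⅓) + 15)*(-2) = (-⅔ + 15)*(-2) = (43/3)*(-2) = -86/3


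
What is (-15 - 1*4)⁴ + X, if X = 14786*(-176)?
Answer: -2472015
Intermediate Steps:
X = -2602336
(-15 - 1*4)⁴ + X = (-15 - 1*4)⁴ - 2602336 = (-15 - 4)⁴ - 2602336 = (-19)⁴ - 2602336 = 130321 - 2602336 = -2472015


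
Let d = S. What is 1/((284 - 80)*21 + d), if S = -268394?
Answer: -1/264110 ≈ -3.7863e-6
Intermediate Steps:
d = -268394
1/((284 - 80)*21 + d) = 1/((284 - 80)*21 - 268394) = 1/(204*21 - 268394) = 1/(4284 - 268394) = 1/(-264110) = -1/264110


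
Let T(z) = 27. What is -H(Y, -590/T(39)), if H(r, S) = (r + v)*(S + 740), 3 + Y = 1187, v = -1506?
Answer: 6243580/27 ≈ 2.3124e+5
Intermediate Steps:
Y = 1184 (Y = -3 + 1187 = 1184)
H(r, S) = (-1506 + r)*(740 + S) (H(r, S) = (r - 1506)*(S + 740) = (-1506 + r)*(740 + S))
-H(Y, -590/T(39)) = -(-1114440 - (-888540)/27 + 740*1184 - 590/27*1184) = -(-1114440 - (-888540)/27 + 876160 - 590*1/27*1184) = -(-1114440 - 1506*(-590/27) + 876160 - 590/27*1184) = -(-1114440 + 296180/9 + 876160 - 698560/27) = -1*(-6243580/27) = 6243580/27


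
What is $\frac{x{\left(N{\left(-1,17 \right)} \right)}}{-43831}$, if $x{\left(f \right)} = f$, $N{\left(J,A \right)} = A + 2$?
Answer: $- \frac{19}{43831} \approx -0.00043348$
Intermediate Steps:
$N{\left(J,A \right)} = 2 + A$
$\frac{x{\left(N{\left(-1,17 \right)} \right)}}{-43831} = \frac{2 + 17}{-43831} = 19 \left(- \frac{1}{43831}\right) = - \frac{19}{43831}$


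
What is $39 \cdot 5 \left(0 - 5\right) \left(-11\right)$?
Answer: $10725$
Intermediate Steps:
$39 \cdot 5 \left(0 - 5\right) \left(-11\right) = 39 \cdot 5 \left(-5\right) \left(-11\right) = 39 \left(-25\right) \left(-11\right) = \left(-975\right) \left(-11\right) = 10725$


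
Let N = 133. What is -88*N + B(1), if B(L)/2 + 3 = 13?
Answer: -11684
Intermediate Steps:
B(L) = 20 (B(L) = -6 + 2*13 = -6 + 26 = 20)
-88*N + B(1) = -88*133 + 20 = -11704 + 20 = -11684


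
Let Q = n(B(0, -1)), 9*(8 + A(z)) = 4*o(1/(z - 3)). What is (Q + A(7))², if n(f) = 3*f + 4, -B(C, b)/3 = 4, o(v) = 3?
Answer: 13456/9 ≈ 1495.1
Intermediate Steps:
B(C, b) = -12 (B(C, b) = -3*4 = -12)
A(z) = -20/3 (A(z) = -8 + (4*3)/9 = -8 + (⅑)*12 = -8 + 4/3 = -20/3)
n(f) = 4 + 3*f
Q = -32 (Q = 4 + 3*(-12) = 4 - 36 = -32)
(Q + A(7))² = (-32 - 20/3)² = (-116/3)² = 13456/9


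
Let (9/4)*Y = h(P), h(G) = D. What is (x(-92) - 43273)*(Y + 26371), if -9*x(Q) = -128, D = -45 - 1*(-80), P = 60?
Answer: -92457461591/81 ≈ -1.1415e+9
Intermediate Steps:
D = 35 (D = -45 + 80 = 35)
h(G) = 35
x(Q) = 128/9 (x(Q) = -⅑*(-128) = 128/9)
Y = 140/9 (Y = (4/9)*35 = 140/9 ≈ 15.556)
(x(-92) - 43273)*(Y + 26371) = (128/9 - 43273)*(140/9 + 26371) = -389329/9*237479/9 = -92457461591/81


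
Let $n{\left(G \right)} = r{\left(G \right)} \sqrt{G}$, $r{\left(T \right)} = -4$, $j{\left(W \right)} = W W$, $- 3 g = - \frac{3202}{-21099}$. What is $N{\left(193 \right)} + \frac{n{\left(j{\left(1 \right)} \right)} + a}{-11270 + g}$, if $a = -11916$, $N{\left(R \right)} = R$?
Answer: $\frac{17304131987}{89170049} \approx 194.06$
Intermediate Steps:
$g = - \frac{3202}{63297}$ ($g = - \frac{\left(-3202\right) \frac{1}{-21099}}{3} = - \frac{\left(-3202\right) \left(- \frac{1}{21099}\right)}{3} = \left(- \frac{1}{3}\right) \frac{3202}{21099} = - \frac{3202}{63297} \approx -0.050587$)
$j{\left(W \right)} = W^{2}$
$n{\left(G \right)} = - 4 \sqrt{G}$
$N{\left(193 \right)} + \frac{n{\left(j{\left(1 \right)} \right)} + a}{-11270 + g} = 193 + \frac{- 4 \sqrt{1^{2}} - 11916}{-11270 - \frac{3202}{63297}} = 193 + \frac{- 4 \sqrt{1} - 11916}{- \frac{713360392}{63297}} = 193 + \left(\left(-4\right) 1 - 11916\right) \left(- \frac{63297}{713360392}\right) = 193 + \left(-4 - 11916\right) \left(- \frac{63297}{713360392}\right) = 193 - - \frac{94312530}{89170049} = 193 + \frac{94312530}{89170049} = \frac{17304131987}{89170049}$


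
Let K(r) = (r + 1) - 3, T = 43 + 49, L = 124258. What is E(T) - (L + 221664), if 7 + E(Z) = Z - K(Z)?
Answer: -345927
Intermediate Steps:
T = 92
K(r) = -2 + r (K(r) = (1 + r) - 3 = -2 + r)
E(Z) = -5 (E(Z) = -7 + (Z - (-2 + Z)) = -7 + (Z + (2 - Z)) = -7 + 2 = -5)
E(T) - (L + 221664) = -5 - (124258 + 221664) = -5 - 1*345922 = -5 - 345922 = -345927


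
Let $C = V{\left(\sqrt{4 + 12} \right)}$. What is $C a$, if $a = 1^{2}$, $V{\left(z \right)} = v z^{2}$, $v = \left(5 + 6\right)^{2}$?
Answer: $1936$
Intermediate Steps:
$v = 121$ ($v = 11^{2} = 121$)
$V{\left(z \right)} = 121 z^{2}$
$C = 1936$ ($C = 121 \left(\sqrt{4 + 12}\right)^{2} = 121 \left(\sqrt{16}\right)^{2} = 121 \cdot 4^{2} = 121 \cdot 16 = 1936$)
$a = 1$
$C a = 1936 \cdot 1 = 1936$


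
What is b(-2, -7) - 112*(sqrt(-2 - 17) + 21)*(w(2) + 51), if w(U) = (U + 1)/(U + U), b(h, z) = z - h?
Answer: -121721 - 5796*I*sqrt(19) ≈ -1.2172e+5 - 25264.0*I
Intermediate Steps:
w(U) = (1 + U)/(2*U) (w(U) = (1 + U)/((2*U)) = (1 + U)*(1/(2*U)) = (1 + U)/(2*U))
b(-2, -7) - 112*(sqrt(-2 - 17) + 21)*(w(2) + 51) = (-7 - 1*(-2)) - 112*(sqrt(-2 - 17) + 21)*((1/2)*(1 + 2)/2 + 51) = (-7 + 2) - 112*(sqrt(-19) + 21)*((1/2)*(1/2)*3 + 51) = -5 - 112*(I*sqrt(19) + 21)*(3/4 + 51) = -5 - 112*(21 + I*sqrt(19))*207/4 = -5 - 112*(4347/4 + 207*I*sqrt(19)/4) = -5 + (-121716 - 5796*I*sqrt(19)) = -121721 - 5796*I*sqrt(19)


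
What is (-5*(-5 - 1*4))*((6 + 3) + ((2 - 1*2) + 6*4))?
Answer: 1485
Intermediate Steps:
(-5*(-5 - 1*4))*((6 + 3) + ((2 - 1*2) + 6*4)) = (-5*(-5 - 4))*(9 + ((2 - 2) + 24)) = (-5*(-9))*(9 + (0 + 24)) = 45*(9 + 24) = 45*33 = 1485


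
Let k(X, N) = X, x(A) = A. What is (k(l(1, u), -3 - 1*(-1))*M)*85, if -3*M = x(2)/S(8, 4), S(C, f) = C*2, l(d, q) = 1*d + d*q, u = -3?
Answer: 85/12 ≈ 7.0833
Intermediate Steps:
l(d, q) = d + d*q
S(C, f) = 2*C
M = -1/24 (M = -2/(3*(2*8)) = -2/(3*16) = -⅓*⅛ = -1/24 ≈ -0.041667)
(k(l(1, u), -3 - 1*(-1))*M)*85 = ((1*(1 - 3))*(-1/24))*85 = ((1*(-2))*(-1/24))*85 = -2*(-1/24)*85 = (1/12)*85 = 85/12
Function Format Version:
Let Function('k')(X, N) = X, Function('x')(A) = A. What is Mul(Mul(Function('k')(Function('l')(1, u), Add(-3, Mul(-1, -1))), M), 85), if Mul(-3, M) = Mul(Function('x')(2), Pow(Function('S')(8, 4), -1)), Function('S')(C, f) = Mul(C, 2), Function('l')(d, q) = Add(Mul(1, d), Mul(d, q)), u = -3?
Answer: Rational(85, 12) ≈ 7.0833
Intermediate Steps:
Function('l')(d, q) = Add(d, Mul(d, q))
Function('S')(C, f) = Mul(2, C)
M = Rational(-1, 24) (M = Mul(Rational(-1, 3), Mul(2, Pow(Mul(2, 8), -1))) = Mul(Rational(-1, 3), Mul(2, Pow(16, -1))) = Mul(Rational(-1, 3), Mul(2, Rational(1, 16))) = Mul(Rational(-1, 3), Rational(1, 8)) = Rational(-1, 24) ≈ -0.041667)
Mul(Mul(Function('k')(Function('l')(1, u), Add(-3, Mul(-1, -1))), M), 85) = Mul(Mul(Mul(1, Add(1, -3)), Rational(-1, 24)), 85) = Mul(Mul(Mul(1, -2), Rational(-1, 24)), 85) = Mul(Mul(-2, Rational(-1, 24)), 85) = Mul(Rational(1, 12), 85) = Rational(85, 12)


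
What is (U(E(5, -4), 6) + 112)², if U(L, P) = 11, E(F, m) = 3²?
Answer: 15129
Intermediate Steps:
E(F, m) = 9
(U(E(5, -4), 6) + 112)² = (11 + 112)² = 123² = 15129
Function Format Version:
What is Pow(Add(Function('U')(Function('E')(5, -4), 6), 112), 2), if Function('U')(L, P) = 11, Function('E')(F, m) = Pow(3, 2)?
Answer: 15129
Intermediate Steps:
Function('E')(F, m) = 9
Pow(Add(Function('U')(Function('E')(5, -4), 6), 112), 2) = Pow(Add(11, 112), 2) = Pow(123, 2) = 15129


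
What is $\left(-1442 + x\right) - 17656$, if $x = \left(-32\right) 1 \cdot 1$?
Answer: $-19130$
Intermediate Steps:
$x = -32$ ($x = \left(-32\right) 1 = -32$)
$\left(-1442 + x\right) - 17656 = \left(-1442 - 32\right) - 17656 = -1474 - 17656 = -19130$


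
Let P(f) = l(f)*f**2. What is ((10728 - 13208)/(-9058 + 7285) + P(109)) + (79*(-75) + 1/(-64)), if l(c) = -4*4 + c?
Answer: 124706792723/113472 ≈ 1.0990e+6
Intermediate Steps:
l(c) = -16 + c
P(f) = f**2*(-16 + f) (P(f) = (-16 + f)*f**2 = f**2*(-16 + f))
((10728 - 13208)/(-9058 + 7285) + P(109)) + (79*(-75) + 1/(-64)) = ((10728 - 13208)/(-9058 + 7285) + 109**2*(-16 + 109)) + (79*(-75) + 1/(-64)) = (-2480/(-1773) + 11881*93) + (-5925 - 1/64) = (-2480*(-1/1773) + 1104933) - 379201/64 = (2480/1773 + 1104933) - 379201/64 = 1959048689/1773 - 379201/64 = 124706792723/113472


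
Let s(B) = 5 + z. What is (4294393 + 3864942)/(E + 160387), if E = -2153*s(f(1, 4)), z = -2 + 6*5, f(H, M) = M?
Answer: 8159335/89338 ≈ 91.331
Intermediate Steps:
z = 28 (z = -2 + 30 = 28)
s(B) = 33 (s(B) = 5 + 28 = 33)
E = -71049 (E = -2153*33 = -71049)
(4294393 + 3864942)/(E + 160387) = (4294393 + 3864942)/(-71049 + 160387) = 8159335/89338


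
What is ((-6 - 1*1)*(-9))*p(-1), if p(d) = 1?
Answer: 63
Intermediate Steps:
((-6 - 1*1)*(-9))*p(-1) = ((-6 - 1*1)*(-9))*1 = ((-6 - 1)*(-9))*1 = -7*(-9)*1 = 63*1 = 63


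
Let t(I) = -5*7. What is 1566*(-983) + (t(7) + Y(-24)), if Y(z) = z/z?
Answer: -1539412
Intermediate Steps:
t(I) = -35
Y(z) = 1
1566*(-983) + (t(7) + Y(-24)) = 1566*(-983) + (-35 + 1) = -1539378 - 34 = -1539412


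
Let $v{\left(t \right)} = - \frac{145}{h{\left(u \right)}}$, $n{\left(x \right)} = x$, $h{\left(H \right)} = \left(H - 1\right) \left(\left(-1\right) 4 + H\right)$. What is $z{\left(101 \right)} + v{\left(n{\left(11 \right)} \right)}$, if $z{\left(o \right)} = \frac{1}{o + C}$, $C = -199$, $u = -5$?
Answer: $- \frac{3566}{1323} \approx -2.6954$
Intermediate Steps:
$h{\left(H \right)} = \left(-1 + H\right) \left(-4 + H\right)$
$z{\left(o \right)} = \frac{1}{-199 + o}$ ($z{\left(o \right)} = \frac{1}{o - 199} = \frac{1}{-199 + o}$)
$v{\left(t \right)} = - \frac{145}{54}$ ($v{\left(t \right)} = - \frac{145}{4 + \left(-5\right)^{2} - -25} = - \frac{145}{4 + 25 + 25} = - \frac{145}{54}$)
$z{\left(101 \right)} + v{\left(n{\left(11 \right)} \right)} = \frac{1}{-199 + 101} - \frac{145}{54} = \frac{1}{-98} - \frac{145}{54} = - \frac{1}{98} - \frac{145}{54} = - \frac{3566}{1323}$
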